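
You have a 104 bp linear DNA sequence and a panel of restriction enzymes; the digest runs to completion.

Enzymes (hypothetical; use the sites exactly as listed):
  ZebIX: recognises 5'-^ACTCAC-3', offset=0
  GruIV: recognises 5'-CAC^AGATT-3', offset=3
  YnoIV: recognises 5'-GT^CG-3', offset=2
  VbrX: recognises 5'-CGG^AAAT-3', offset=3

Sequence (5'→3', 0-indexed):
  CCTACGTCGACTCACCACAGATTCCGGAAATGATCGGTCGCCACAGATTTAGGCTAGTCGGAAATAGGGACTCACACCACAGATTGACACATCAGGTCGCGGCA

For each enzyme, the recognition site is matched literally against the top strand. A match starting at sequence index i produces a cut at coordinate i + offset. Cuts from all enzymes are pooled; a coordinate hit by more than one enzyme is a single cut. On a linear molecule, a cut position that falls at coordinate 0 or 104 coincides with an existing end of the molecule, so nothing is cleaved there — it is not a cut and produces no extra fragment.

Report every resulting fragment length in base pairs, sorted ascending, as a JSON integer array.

[2,3,6,7,7,8,9,9,11,11,14,17]

Site scan:
  ZebIX (ACTCAC, off=0): starts [9, 69] → cuts [9, 69]
  GruIV (CACAGATT, off=3): starts [15, 41, 77] → cuts [18, 44, 80]
  YnoIV (GTCG, off=2): starts [5, 36, 56, 95] → cuts [7, 38, 58, 97]
  VbrX (CGGAAAT, off=3): starts [24, 58] → cuts [27, 61]

All cut coordinates (distinct, sorted): [7, 9, 18, 27, 38, 44, 58, 61, 69, 80, 97]

Fragment lengths:
  [0,7): 7 bp
  [7,9): 2 bp
  [9,18): 9 bp
  [18,27): 9 bp
  [27,38): 11 bp
  [38,44): 6 bp
  [44,58): 14 bp
  [58,61): 3 bp
  [61,69): 8 bp
  [69,80): 11 bp
  [80,97): 17 bp
  [97,104): 7 bp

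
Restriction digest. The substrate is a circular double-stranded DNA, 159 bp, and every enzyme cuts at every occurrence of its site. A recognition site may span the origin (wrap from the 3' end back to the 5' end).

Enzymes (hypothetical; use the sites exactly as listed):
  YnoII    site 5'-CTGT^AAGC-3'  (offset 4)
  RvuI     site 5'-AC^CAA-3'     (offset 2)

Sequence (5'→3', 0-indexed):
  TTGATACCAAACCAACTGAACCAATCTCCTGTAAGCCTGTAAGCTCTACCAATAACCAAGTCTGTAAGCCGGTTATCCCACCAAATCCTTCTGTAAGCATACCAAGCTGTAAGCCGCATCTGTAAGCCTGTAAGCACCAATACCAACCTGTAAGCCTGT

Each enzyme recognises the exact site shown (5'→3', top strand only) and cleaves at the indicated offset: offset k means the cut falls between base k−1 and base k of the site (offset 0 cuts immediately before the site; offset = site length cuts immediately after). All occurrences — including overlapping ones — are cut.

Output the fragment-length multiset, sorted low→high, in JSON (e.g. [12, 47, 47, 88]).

Per-enzyme occurrences:
  YnoII (CTGTAAGC, off=4): starts [28, 36, 61, 90, 106, 119, 127, 147] → cuts [32, 40, 65, 94, 110, 123, 131, 151]
  RvuI (ACCAA, off=2): starts [5, 10, 19, 47, 54, 79, 100, 135, 141] → cuts [7, 12, 21, 49, 56, 81, 102, 137, 143]

All cut coordinates (distinct, sorted): [7, 12, 21, 32, 40, 49, 56, 65, 81, 94, 102, 110, 123, 131, 137, 143, 151]

Fragment lengths:
  7→12: 5 bp
  12→21: 9 bp
  21→32: 11 bp
  32→40: 8 bp
  40→49: 9 bp
  49→56: 7 bp
  56→65: 9 bp
  65→81: 16 bp
  81→94: 13 bp
  94→102: 8 bp
  102→110: 8 bp
  110→123: 13 bp
  123→131: 8 bp
  131→137: 6 bp
  137→143: 6 bp
  143→151: 8 bp
  151→7 (wrap): 159-151+7 = 15 bp

[5,6,6,7,8,8,8,8,8,9,9,9,11,13,13,15,16]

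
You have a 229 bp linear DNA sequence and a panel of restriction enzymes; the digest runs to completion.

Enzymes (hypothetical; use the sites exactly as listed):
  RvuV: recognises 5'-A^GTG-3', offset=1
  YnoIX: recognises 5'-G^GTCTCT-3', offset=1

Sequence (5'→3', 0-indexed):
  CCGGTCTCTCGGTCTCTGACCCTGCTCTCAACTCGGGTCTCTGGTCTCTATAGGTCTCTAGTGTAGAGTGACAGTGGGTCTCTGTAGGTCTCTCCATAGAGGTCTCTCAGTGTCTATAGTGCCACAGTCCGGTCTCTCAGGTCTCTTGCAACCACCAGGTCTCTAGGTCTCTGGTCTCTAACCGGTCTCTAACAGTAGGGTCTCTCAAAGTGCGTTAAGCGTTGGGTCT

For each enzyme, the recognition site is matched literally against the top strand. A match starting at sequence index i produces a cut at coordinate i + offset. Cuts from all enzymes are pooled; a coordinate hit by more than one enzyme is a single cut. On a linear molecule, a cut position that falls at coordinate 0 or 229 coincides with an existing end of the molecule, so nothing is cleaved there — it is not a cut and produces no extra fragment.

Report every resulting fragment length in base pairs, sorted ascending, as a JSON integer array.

[3,4,6,7,7,7,7,8,8,8,9,9,10,10,10,11,13,14,15,18,20,25]

Per-enzyme occurrences:
  RvuV (AGTG, off=1): starts [59, 66, 72, 108, 117, 208] → cuts [60, 67, 73, 109, 118, 209]
  YnoIX (GGTCTCT, off=1): starts [2, 10, 35, 42, 52, 76, 86, 100, 130, 139, 157, 165, 172, 183, 198] → cuts [3, 11, 36, 43, 53, 77, 87, 101, 131, 140, 158, 166, 173, 184, 199]

Pooled cuts: [3, 11, 36, 43, 53, 60, 67, 73, 77, 87, 101, 109, 118, 131, 140, 158, 166, 173, 184, 199, 209]

Fragments:
  [0,3): 3 bp
  [3,11): 8 bp
  [11,36): 25 bp
  [36,43): 7 bp
  [43,53): 10 bp
  [53,60): 7 bp
  [60,67): 7 bp
  [67,73): 6 bp
  [73,77): 4 bp
  [77,87): 10 bp
  [87,101): 14 bp
  [101,109): 8 bp
  [109,118): 9 bp
  [118,131): 13 bp
  [131,140): 9 bp
  [140,158): 18 bp
  [158,166): 8 bp
  [166,173): 7 bp
  [173,184): 11 bp
  [184,199): 15 bp
  [199,209): 10 bp
  [209,229): 20 bp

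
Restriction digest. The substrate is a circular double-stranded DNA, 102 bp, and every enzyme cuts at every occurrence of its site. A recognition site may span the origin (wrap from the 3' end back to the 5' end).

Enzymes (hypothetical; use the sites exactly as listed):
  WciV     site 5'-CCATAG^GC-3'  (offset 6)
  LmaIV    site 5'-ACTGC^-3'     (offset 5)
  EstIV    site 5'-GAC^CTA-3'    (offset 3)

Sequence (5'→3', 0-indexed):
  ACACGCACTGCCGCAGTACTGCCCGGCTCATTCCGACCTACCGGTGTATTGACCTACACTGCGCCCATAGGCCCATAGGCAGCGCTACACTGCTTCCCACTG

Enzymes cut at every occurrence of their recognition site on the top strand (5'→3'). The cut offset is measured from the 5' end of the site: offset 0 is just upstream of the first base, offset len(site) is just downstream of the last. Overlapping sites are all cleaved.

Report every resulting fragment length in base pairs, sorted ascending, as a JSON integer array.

Site scan:
  WciV (CCATAGGC, off=6): starts [64, 72] → cuts [70, 78]
  LmaIV (ACTGC, off=5): starts [6, 17, 57, 88] → cuts [11, 22, 62, 93]
  EstIV (GACCTA, off=3): starts [34, 50] → cuts [37, 53]

Pooled cuts: [11, 22, 37, 53, 62, 70, 78, 93]

Fragment lengths:
  11→22: 11 bp
  22→37: 15 bp
  37→53: 16 bp
  53→62: 9 bp
  62→70: 8 bp
  70→78: 8 bp
  78→93: 15 bp
  93→11 (wrap): 102-93+11 = 20 bp

[8,8,9,11,15,15,16,20]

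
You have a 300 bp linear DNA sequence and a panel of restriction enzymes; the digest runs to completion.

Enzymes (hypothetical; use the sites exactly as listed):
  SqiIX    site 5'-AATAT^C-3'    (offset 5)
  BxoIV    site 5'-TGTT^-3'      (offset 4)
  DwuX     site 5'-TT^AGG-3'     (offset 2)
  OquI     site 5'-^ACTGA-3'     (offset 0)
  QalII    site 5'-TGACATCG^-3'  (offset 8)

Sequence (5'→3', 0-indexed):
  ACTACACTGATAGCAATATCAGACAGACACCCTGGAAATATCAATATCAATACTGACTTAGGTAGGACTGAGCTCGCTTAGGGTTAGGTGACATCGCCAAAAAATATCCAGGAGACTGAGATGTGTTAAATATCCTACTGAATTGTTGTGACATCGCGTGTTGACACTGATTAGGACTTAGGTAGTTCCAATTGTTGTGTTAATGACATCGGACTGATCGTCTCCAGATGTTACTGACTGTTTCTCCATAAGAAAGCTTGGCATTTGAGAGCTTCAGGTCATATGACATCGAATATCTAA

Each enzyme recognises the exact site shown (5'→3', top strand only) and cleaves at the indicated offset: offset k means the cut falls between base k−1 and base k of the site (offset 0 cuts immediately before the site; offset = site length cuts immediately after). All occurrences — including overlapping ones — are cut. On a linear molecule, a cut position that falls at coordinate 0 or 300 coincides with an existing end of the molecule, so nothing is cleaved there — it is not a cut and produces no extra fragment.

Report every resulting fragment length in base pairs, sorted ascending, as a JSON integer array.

[1,3,3,4,4,5,5,5,6,6,6,6,7,7,7,7,8,9,10,10,11,11,11,13,13,14,17,20,22,49]

Per-enzyme occurrences:
  SqiIX AATATC/5: at [14, 36, 42, 102, 128, 291] ⇒ [19, 41, 47, 107, 133, 296]
  BxoIV TGTT/4: at [123, 143, 158, 192, 197, 228, 238] ⇒ [127, 147, 162, 196, 201, 232, 242]
  DwuX TTAGG/2: at [57, 77, 83, 170, 177] ⇒ [59, 79, 85, 172, 179]
  OquI ACTGA/0: at [5, 51, 66, 114, 136, 165, 212, 232] ⇒ [5, 51, 66, 114, 136, 165, 212, 232]
  QalII TGACATCG/8: at [88, 148, 203, 283] ⇒ [96, 156, 211, 291]

All cut coordinates (distinct, sorted): [5, 19, 41, 47, 51, 59, 66, 79, 85, 96, 107, 114, 127, 133, 136, 147, 156, 162, 165, 172, 179, 196, 201, 211, 212, 232, 242, 291, 296]

Fragment lengths:
  [0,5): 5 bp
  [5,19): 14 bp
  [19,41): 22 bp
  [41,47): 6 bp
  [47,51): 4 bp
  [51,59): 8 bp
  [59,66): 7 bp
  [66,79): 13 bp
  [79,85): 6 bp
  [85,96): 11 bp
  [96,107): 11 bp
  [107,114): 7 bp
  [114,127): 13 bp
  [127,133): 6 bp
  [133,136): 3 bp
  [136,147): 11 bp
  [147,156): 9 bp
  [156,162): 6 bp
  [162,165): 3 bp
  [165,172): 7 bp
  [172,179): 7 bp
  [179,196): 17 bp
  [196,201): 5 bp
  [201,211): 10 bp
  [211,212): 1 bp
  [212,232): 20 bp
  [232,242): 10 bp
  [242,291): 49 bp
  [291,296): 5 bp
  [296,300): 4 bp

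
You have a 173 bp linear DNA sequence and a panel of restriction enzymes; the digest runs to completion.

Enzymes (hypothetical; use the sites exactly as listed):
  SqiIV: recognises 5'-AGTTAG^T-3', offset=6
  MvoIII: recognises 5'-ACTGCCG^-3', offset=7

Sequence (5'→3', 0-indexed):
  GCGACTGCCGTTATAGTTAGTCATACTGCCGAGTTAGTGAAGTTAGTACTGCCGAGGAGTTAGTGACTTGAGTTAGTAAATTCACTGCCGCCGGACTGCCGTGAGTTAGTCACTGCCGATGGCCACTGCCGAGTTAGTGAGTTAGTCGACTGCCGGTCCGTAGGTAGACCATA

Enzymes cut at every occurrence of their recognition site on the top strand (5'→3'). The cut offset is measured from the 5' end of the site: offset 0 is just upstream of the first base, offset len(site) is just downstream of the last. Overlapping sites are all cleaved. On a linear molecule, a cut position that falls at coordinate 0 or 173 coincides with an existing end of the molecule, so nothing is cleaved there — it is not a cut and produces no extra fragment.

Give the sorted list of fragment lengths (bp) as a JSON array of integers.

Site scan:
  SqiIV AGTTAGT/6: at [14, 31, 40, 57, 70, 103, 131, 139] ⇒ [20, 37, 46, 63, 76, 109, 137, 145]
  MvoIII ACTGCCG/7: at [3, 24, 47, 83, 94, 111, 124, 148] ⇒ [10, 31, 54, 90, 101, 118, 131, 155]

Pooled cuts: [10, 20, 31, 37, 46, 54, 63, 76, 90, 101, 109, 118, 131, 137, 145, 155]

Fragments:
  [0,10): 10 bp
  [10,20): 10 bp
  [20,31): 11 bp
  [31,37): 6 bp
  [37,46): 9 bp
  [46,54): 8 bp
  [54,63): 9 bp
  [63,76): 13 bp
  [76,90): 14 bp
  [90,101): 11 bp
  [101,109): 8 bp
  [109,118): 9 bp
  [118,131): 13 bp
  [131,137): 6 bp
  [137,145): 8 bp
  [145,155): 10 bp
  [155,173): 18 bp

[6,6,8,8,8,9,9,9,10,10,10,11,11,13,13,14,18]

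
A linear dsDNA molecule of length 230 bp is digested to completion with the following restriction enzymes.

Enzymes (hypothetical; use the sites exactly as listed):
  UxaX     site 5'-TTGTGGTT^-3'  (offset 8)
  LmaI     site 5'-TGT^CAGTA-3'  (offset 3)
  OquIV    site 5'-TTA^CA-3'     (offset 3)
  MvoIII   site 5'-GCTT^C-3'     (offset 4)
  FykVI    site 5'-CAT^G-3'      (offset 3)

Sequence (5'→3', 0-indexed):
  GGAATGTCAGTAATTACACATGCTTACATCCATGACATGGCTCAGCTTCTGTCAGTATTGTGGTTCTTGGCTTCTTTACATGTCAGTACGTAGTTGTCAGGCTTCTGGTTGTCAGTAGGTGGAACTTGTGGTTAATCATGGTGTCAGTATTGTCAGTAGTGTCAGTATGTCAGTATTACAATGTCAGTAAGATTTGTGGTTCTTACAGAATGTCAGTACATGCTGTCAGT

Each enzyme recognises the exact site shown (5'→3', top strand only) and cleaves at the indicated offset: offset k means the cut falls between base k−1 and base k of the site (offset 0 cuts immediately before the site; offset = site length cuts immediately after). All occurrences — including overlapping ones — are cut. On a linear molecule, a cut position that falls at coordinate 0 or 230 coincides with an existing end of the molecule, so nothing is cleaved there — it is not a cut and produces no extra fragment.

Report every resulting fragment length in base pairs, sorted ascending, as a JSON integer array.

Scan for sites:
  UxaX TTGTGGTT/8: at [57, 125, 193] ⇒ [65, 133, 201]
  LmaI TGTCAGTA/3: at [4, 49, 80, 109, 141, 150, 159, 167, 181, 210] ⇒ [7, 52, 83, 112, 144, 153, 162, 170, 184, 213]
  OquIV TTACA/3: at [13, 23, 75, 175, 202] ⇒ [16, 26, 78, 178, 205]
  MvoIII GCTTC/4: at [44, 69, 100] ⇒ [48, 73, 104]
  FykVI CATG/3: at [18, 30, 35, 78, 136, 218] ⇒ [21, 33, 38, 81, 139, 221]

All cut coordinates (distinct, sorted): [7, 16, 21, 26, 33, 38, 48, 52, 65, 73, 78, 81, 83, 104, 112, 133, 139, 144, 153, 162, 170, 178, 184, 201, 205, 213, 221]

Fragment lengths:
  [0,7): 7 bp
  [7,16): 9 bp
  [16,21): 5 bp
  [21,26): 5 bp
  [26,33): 7 bp
  [33,38): 5 bp
  [38,48): 10 bp
  [48,52): 4 bp
  [52,65): 13 bp
  [65,73): 8 bp
  [73,78): 5 bp
  [78,81): 3 bp
  [81,83): 2 bp
  [83,104): 21 bp
  [104,112): 8 bp
  [112,133): 21 bp
  [133,139): 6 bp
  [139,144): 5 bp
  [144,153): 9 bp
  [153,162): 9 bp
  [162,170): 8 bp
  [170,178): 8 bp
  [178,184): 6 bp
  [184,201): 17 bp
  [201,205): 4 bp
  [205,213): 8 bp
  [213,221): 8 bp
  [221,230): 9 bp

[2,3,4,4,5,5,5,5,5,6,6,7,7,8,8,8,8,8,8,9,9,9,9,10,13,17,21,21]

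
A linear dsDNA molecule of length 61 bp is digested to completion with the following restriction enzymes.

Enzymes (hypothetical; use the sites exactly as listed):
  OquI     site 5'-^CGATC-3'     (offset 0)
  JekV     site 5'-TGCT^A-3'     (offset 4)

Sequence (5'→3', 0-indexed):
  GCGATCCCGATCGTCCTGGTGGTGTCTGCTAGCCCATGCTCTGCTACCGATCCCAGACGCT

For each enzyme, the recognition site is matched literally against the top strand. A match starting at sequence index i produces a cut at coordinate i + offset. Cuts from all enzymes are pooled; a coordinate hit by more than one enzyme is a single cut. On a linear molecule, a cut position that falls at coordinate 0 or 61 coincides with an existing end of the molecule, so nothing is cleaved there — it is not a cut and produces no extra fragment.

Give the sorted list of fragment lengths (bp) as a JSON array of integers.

Per-enzyme occurrences:
  OquI CGATC/0: at [1, 7, 47] ⇒ [1, 7, 47]
  JekV TGCTA/4: at [26, 41] ⇒ [30, 45]

All cut coordinates (distinct, sorted): [1, 7, 30, 45, 47]

Fragment lengths:
  [0,1): 1 bp
  [1,7): 6 bp
  [7,30): 23 bp
  [30,45): 15 bp
  [45,47): 2 bp
  [47,61): 14 bp

[1,2,6,14,15,23]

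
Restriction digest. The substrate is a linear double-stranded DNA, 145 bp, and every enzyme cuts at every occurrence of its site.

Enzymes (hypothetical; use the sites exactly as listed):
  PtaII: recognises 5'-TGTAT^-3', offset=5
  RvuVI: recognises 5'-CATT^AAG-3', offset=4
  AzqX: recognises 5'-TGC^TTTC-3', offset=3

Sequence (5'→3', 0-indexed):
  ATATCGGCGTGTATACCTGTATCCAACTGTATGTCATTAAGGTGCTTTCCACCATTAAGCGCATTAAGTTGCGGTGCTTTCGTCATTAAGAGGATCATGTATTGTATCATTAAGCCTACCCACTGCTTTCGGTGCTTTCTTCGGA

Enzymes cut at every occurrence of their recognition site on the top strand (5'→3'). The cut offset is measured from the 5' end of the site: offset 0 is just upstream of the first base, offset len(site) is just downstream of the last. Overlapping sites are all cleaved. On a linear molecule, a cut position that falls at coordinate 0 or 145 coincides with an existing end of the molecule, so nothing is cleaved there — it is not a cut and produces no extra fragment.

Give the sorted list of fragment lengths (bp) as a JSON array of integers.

[4,5,6,7,8,9,9,10,10,10,11,12,14,15,15]

Per-enzyme occurrences:
  PtaII (TGTAT, off=5): starts [9, 17, 27, 97, 102] → cuts [14, 22, 32, 102, 107]
  RvuVI (CATTAAG, off=4): starts [34, 52, 61, 83, 107] → cuts [38, 56, 65, 87, 111]
  AzqX (TGCTTTC, off=3): starts [42, 74, 123, 132] → cuts [45, 77, 126, 135]

Pooled cuts: [14, 22, 32, 38, 45, 56, 65, 77, 87, 102, 107, 111, 126, 135]

Fragment lengths:
  [0,14): 14 bp
  [14,22): 8 bp
  [22,32): 10 bp
  [32,38): 6 bp
  [38,45): 7 bp
  [45,56): 11 bp
  [56,65): 9 bp
  [65,77): 12 bp
  [77,87): 10 bp
  [87,102): 15 bp
  [102,107): 5 bp
  [107,111): 4 bp
  [111,126): 15 bp
  [126,135): 9 bp
  [135,145): 10 bp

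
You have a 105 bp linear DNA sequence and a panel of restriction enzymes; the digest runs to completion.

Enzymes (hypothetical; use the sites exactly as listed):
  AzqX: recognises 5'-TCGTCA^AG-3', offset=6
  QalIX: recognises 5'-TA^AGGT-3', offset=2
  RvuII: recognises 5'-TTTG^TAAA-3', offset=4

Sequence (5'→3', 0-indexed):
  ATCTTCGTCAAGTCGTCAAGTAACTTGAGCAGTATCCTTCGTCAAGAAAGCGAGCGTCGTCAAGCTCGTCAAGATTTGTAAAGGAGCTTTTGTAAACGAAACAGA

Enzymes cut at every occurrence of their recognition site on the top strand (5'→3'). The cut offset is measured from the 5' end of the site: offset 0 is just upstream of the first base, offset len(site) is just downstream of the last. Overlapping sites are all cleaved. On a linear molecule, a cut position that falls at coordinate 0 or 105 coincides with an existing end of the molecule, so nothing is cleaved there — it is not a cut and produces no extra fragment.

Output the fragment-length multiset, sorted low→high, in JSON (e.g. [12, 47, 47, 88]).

[7,8,9,10,13,14,18,26]

Scan for sites:
  AzqX (TCGTCAAG, off=6): starts [4, 12, 38, 56, 65] → cuts [10, 18, 44, 62, 71]
  QalIX (TAAGGT, off=2): no sites
  RvuII (TTTGTAAA, off=4): starts [74, 88] → cuts [78, 92]

All cut coordinates (distinct, sorted): [10, 18, 44, 62, 71, 78, 92]

Fragment lengths:
  [0,10): 10 bp
  [10,18): 8 bp
  [18,44): 26 bp
  [44,62): 18 bp
  [62,71): 9 bp
  [71,78): 7 bp
  [78,92): 14 bp
  [92,105): 13 bp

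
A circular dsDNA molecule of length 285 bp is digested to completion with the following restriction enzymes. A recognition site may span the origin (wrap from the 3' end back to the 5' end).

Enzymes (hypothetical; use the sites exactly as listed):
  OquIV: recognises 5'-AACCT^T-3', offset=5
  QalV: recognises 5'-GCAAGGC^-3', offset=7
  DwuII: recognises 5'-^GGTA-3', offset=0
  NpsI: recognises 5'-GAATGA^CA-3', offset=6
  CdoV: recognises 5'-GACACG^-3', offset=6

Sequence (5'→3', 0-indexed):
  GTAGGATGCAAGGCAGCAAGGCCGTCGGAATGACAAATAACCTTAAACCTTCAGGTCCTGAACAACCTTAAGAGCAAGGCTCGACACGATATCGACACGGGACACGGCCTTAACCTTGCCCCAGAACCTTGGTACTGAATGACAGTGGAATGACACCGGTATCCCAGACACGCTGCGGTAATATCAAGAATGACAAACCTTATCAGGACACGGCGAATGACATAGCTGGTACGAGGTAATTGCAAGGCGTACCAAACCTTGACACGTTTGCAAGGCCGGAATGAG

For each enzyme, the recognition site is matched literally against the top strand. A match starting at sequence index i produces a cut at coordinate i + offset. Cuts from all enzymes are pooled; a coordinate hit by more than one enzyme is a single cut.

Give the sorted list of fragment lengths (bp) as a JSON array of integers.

[1,4,4,7,7,7,7,7,7,8,8,8,8,10,10,10,11,11,11,11,12,12,12,13,14,15,15,17,18]

Site scan:
  OquIV (AACCTT, off=5): starts [38, 45, 63, 111, 124, 195, 254] → cuts [43, 50, 68, 116, 129, 200, 259]
  QalV (GCAAGGC, off=7): starts [7, 15, 73, 241, 269] → cuts [14, 22, 80, 248, 276]
  DwuII (GGTA, off=0): starts [130, 157, 176, 227, 234, 284] → cuts [130, 157, 176, 227, 234, 284]
  NpsI (GAATGACA, off=6): starts [27, 136, 147, 187, 214] → cuts [33, 142, 153, 193, 220]
  CdoV (GACACG, off=6): starts [82, 93, 100, 166, 206, 260] → cuts [88, 99, 106, 172, 212, 266]

Pooled cuts: [14, 22, 33, 43, 50, 68, 80, 88, 99, 106, 116, 129, 130, 142, 153, 157, 172, 176, 193, 200, 212, 220, 227, 234, 248, 259, 266, 276, 284]

Fragment lengths:
  14→22: 8 bp
  22→33: 11 bp
  33→43: 10 bp
  43→50: 7 bp
  50→68: 18 bp
  68→80: 12 bp
  80→88: 8 bp
  88→99: 11 bp
  99→106: 7 bp
  106→116: 10 bp
  116→129: 13 bp
  129→130: 1 bp
  130→142: 12 bp
  142→153: 11 bp
  153→157: 4 bp
  157→172: 15 bp
  172→176: 4 bp
  176→193: 17 bp
  193→200: 7 bp
  200→212: 12 bp
  212→220: 8 bp
  220→227: 7 bp
  227→234: 7 bp
  234→248: 14 bp
  248→259: 11 bp
  259→266: 7 bp
  266→276: 10 bp
  276→284: 8 bp
  284→14 (wrap): 285-284+14 = 15 bp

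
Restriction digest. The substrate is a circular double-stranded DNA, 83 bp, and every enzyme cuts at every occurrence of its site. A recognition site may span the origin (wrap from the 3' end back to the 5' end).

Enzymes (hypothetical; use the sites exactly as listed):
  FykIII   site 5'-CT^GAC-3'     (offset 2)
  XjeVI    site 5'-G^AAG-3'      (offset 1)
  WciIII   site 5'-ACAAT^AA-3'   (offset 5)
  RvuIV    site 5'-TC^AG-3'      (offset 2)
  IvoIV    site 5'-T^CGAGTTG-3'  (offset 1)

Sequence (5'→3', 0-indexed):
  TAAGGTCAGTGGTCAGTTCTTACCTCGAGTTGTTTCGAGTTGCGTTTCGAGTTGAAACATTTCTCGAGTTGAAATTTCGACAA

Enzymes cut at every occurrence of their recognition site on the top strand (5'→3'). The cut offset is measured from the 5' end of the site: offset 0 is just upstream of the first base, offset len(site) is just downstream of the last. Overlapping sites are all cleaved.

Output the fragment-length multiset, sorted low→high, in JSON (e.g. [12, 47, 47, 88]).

[6,7,10,11,12,17,20]

Scan for sites:
  FykIII (CTGAC, off=2): no sites
  XjeVI (GAAG, off=1): no sites
  WciIII ACAATAA/5: at [79] ⇒ [1]
  RvuIV TCAG/2: at [5, 12] ⇒ [7, 14]
  IvoIV TCGAGTTG/1: at [24, 34, 46, 63] ⇒ [25, 35, 47, 64]

All cut coordinates (distinct, sorted): [1, 7, 14, 25, 35, 47, 64]

Fragments:
  1→7: 6 bp
  7→14: 7 bp
  14→25: 11 bp
  25→35: 10 bp
  35→47: 12 bp
  47→64: 17 bp
  64→1 (wrap): 83-64+1 = 20 bp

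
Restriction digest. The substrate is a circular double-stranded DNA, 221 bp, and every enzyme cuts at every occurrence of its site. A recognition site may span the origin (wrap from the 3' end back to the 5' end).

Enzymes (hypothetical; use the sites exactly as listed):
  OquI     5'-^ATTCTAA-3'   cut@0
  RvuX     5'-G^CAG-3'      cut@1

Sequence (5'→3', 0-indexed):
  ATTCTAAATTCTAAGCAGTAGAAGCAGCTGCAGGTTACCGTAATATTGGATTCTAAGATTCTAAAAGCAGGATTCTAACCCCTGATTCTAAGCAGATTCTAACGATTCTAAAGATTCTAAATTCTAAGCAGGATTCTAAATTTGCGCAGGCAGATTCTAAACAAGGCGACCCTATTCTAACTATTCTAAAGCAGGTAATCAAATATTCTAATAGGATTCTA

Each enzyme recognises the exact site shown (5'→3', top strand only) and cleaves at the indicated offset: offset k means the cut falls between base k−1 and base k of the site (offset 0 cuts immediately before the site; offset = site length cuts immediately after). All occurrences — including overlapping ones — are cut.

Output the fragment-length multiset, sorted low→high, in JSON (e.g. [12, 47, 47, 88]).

Per-enzyme occurrences:
  OquI ATTCTAA/0: at [0, 7, 49, 57, 71, 84, 95, 104, 113, 120, 132, 153, 173, 182, 204, 215] ⇒ [0, 7, 49, 57, 71, 84, 95, 104, 113, 120, 132, 153, 173, 182, 204, 215]
  RvuX GCAG/1: at [14, 23, 29, 66, 91, 127, 145, 149, 190] ⇒ [15, 24, 30, 67, 92, 128, 146, 150, 191]

Pooled cuts: [0, 7, 15, 24, 30, 49, 57, 67, 71, 84, 92, 95, 104, 113, 120, 128, 132, 146, 150, 153, 173, 182, 191, 204, 215]

Fragment lengths:
  0→7: 7 bp
  7→15: 8 bp
  15→24: 9 bp
  24→30: 6 bp
  30→49: 19 bp
  49→57: 8 bp
  57→67: 10 bp
  67→71: 4 bp
  71→84: 13 bp
  84→92: 8 bp
  92→95: 3 bp
  95→104: 9 bp
  104→113: 9 bp
  113→120: 7 bp
  120→128: 8 bp
  128→132: 4 bp
  132→146: 14 bp
  146→150: 4 bp
  150→153: 3 bp
  153→173: 20 bp
  173→182: 9 bp
  182→191: 9 bp
  191→204: 13 bp
  204→215: 11 bp
  215→0 (wrap): 221-215+0 = 6 bp

[3,3,4,4,4,6,6,7,7,8,8,8,8,9,9,9,9,9,10,11,13,13,14,19,20]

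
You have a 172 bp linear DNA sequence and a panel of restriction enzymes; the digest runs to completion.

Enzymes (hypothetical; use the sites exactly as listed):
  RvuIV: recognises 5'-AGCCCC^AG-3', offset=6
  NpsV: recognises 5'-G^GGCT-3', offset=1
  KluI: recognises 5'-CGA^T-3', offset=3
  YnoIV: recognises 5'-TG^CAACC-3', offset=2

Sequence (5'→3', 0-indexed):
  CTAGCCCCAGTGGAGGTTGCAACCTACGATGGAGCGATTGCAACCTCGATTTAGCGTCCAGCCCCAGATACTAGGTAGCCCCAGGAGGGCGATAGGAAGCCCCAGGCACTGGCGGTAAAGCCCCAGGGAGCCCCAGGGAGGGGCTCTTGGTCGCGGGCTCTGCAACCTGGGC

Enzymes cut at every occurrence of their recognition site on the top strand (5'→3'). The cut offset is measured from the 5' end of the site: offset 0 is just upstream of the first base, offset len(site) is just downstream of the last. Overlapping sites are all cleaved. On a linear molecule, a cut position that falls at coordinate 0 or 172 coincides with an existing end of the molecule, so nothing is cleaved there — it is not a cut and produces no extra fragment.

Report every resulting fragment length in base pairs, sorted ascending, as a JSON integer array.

Scan for sites:
  RvuIV (AGCCCCAG, off=6): starts [2, 59, 76, 97, 118, 128] → cuts [8, 65, 82, 103, 124, 134]
  NpsV (GGGCT, off=1): starts [140, 154] → cuts [141, 155]
  KluI (CGAT, off=3): starts [26, 34, 46, 89] → cuts [29, 37, 49, 92]
  YnoIV (TGCAACC, off=2): starts [17, 38, 160] → cuts [19, 40, 162]

All cut coordinates (distinct, sorted): [8, 19, 29, 37, 40, 49, 65, 82, 92, 103, 124, 134, 141, 155, 162]

Fragments:
  [0,8): 8 bp
  [8,19): 11 bp
  [19,29): 10 bp
  [29,37): 8 bp
  [37,40): 3 bp
  [40,49): 9 bp
  [49,65): 16 bp
  [65,82): 17 bp
  [82,92): 10 bp
  [92,103): 11 bp
  [103,124): 21 bp
  [124,134): 10 bp
  [134,141): 7 bp
  [141,155): 14 bp
  [155,162): 7 bp
  [162,172): 10 bp

[3,7,7,8,8,9,10,10,10,10,11,11,14,16,17,21]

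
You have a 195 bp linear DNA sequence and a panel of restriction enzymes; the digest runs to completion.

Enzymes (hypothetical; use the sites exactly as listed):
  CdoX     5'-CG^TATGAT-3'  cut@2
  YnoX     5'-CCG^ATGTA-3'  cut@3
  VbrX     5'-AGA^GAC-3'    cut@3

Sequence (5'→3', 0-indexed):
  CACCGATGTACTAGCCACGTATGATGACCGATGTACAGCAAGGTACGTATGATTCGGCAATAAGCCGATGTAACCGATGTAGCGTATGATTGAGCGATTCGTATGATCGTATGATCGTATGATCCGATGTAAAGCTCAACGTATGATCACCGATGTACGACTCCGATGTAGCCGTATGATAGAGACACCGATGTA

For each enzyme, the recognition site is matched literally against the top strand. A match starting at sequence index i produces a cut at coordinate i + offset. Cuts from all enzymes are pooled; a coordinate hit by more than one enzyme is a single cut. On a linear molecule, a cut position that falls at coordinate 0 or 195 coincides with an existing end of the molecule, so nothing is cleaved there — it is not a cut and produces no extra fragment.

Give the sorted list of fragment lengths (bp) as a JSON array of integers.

[5,5,7,8,8,8,9,9,9,9,11,11,13,14,15,17,17,20]

Site scan:
  CdoX (CGTATGAT, off=2): starts [17, 45, 82, 99, 107, 115, 139, 172] → cuts [19, 47, 84, 101, 109, 117, 141, 174]
  YnoX (CCGATGTA, off=3): starts [2, 27, 64, 73, 123, 149, 162, 187] → cuts [5, 30, 67, 76, 126, 152, 165, 190]
  VbrX (AGAGAC, off=3): starts [180] → cuts [183]

All cut coordinates (distinct, sorted): [5, 19, 30, 47, 67, 76, 84, 101, 109, 117, 126, 141, 152, 165, 174, 183, 190]

Fragments:
  [0,5): 5 bp
  [5,19): 14 bp
  [19,30): 11 bp
  [30,47): 17 bp
  [47,67): 20 bp
  [67,76): 9 bp
  [76,84): 8 bp
  [84,101): 17 bp
  [101,109): 8 bp
  [109,117): 8 bp
  [117,126): 9 bp
  [126,141): 15 bp
  [141,152): 11 bp
  [152,165): 13 bp
  [165,174): 9 bp
  [174,183): 9 bp
  [183,190): 7 bp
  [190,195): 5 bp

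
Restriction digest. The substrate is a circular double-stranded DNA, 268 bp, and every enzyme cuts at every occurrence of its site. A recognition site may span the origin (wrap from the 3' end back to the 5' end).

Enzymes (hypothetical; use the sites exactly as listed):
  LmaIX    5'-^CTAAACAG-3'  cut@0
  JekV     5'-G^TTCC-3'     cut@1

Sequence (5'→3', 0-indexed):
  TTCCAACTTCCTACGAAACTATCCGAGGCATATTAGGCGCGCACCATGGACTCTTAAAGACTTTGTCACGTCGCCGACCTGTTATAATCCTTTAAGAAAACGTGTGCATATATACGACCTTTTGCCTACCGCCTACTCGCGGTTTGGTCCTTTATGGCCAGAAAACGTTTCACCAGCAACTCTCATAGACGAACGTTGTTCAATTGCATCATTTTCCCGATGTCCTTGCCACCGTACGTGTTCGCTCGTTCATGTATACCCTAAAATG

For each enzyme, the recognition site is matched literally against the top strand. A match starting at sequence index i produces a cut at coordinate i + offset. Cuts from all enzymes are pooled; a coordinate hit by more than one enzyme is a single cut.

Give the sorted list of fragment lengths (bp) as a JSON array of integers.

[268]

Site scan:
  LmaIX (CTAAACAG, off=0): no sites
  JekV (GTTCC, off=1): starts [267] → cuts [0]

Pooled cuts: [0]

Fragments:
  0→0 (wrap): 268-0+0 = 268 bp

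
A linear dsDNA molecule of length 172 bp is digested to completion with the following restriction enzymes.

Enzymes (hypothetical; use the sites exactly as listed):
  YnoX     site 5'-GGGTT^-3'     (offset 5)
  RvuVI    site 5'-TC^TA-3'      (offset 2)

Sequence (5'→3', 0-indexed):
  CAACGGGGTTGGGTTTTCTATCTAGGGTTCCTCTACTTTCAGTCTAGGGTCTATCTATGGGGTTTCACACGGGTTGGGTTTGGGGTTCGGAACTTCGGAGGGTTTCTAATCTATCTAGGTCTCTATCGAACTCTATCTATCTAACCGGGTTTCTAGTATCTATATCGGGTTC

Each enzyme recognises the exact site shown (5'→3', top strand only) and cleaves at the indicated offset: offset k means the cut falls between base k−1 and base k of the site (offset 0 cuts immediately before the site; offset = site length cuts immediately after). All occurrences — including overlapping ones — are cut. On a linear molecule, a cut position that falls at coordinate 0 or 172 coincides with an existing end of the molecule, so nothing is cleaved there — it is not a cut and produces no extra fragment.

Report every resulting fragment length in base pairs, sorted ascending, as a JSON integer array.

Per-enzyme occurrences:
  YnoX GGGTT/5: at [5, 10, 24, 59, 70, 75, 82, 99, 146, 166] ⇒ [10, 15, 29, 64, 75, 80, 87, 104, 151, 171]
  RvuVI TCTA/2: at [16, 20, 31, 42, 49, 53, 104, 109, 113, 121, 131, 135, 139, 151, 158] ⇒ [18, 22, 33, 44, 51, 55, 106, 111, 115, 123, 133, 137, 141, 153, 160]

Pooled cuts: [10, 15, 18, 22, 29, 33, 44, 51, 55, 64, 75, 80, 87, 104, 106, 111, 115, 123, 133, 137, 141, 151, 153, 160, 171]

Fragments:
  [0,10): 10 bp
  [10,15): 5 bp
  [15,18): 3 bp
  [18,22): 4 bp
  [22,29): 7 bp
  [29,33): 4 bp
  [33,44): 11 bp
  [44,51): 7 bp
  [51,55): 4 bp
  [55,64): 9 bp
  [64,75): 11 bp
  [75,80): 5 bp
  [80,87): 7 bp
  [87,104): 17 bp
  [104,106): 2 bp
  [106,111): 5 bp
  [111,115): 4 bp
  [115,123): 8 bp
  [123,133): 10 bp
  [133,137): 4 bp
  [137,141): 4 bp
  [141,151): 10 bp
  [151,153): 2 bp
  [153,160): 7 bp
  [160,171): 11 bp
  [171,172): 1 bp

[1,2,2,3,4,4,4,4,4,4,5,5,5,7,7,7,7,8,9,10,10,10,11,11,11,17]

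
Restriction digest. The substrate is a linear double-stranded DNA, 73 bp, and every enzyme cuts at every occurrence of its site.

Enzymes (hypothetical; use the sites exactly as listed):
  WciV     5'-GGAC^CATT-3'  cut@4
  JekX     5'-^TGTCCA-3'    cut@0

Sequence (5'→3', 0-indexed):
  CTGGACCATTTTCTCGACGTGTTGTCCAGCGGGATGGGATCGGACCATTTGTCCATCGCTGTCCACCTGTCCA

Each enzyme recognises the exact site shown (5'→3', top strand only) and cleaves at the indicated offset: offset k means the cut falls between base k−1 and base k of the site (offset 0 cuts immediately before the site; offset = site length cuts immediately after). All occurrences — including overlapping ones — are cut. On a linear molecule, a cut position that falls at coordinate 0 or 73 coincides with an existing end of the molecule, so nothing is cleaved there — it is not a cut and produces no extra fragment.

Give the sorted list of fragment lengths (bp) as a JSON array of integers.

Site scan:
  WciV GGACCATT/4: at [2, 41] ⇒ [6, 45]
  JekX TGTCCA/0: at [22, 49, 59, 67] ⇒ [22, 49, 59, 67]

All cut coordinates (distinct, sorted): [6, 22, 45, 49, 59, 67]

Fragments:
  [0,6): 6 bp
  [6,22): 16 bp
  [22,45): 23 bp
  [45,49): 4 bp
  [49,59): 10 bp
  [59,67): 8 bp
  [67,73): 6 bp

[4,6,6,8,10,16,23]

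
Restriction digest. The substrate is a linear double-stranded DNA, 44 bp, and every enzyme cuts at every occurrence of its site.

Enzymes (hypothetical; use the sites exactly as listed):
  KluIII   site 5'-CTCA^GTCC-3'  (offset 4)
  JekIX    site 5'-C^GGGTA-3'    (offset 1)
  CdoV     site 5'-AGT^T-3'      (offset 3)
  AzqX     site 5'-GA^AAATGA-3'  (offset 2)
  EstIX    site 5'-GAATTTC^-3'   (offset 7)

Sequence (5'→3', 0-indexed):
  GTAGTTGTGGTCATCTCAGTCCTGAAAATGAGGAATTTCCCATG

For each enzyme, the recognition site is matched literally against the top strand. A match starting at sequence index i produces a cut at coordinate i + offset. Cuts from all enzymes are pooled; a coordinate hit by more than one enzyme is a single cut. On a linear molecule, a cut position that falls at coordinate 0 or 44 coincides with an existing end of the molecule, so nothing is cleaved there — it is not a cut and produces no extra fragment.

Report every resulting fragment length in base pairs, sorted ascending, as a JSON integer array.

[5,5,7,13,14]

Per-enzyme occurrences:
  KluIII (CTCAGTCC, off=4): starts [14] → cuts [18]
  JekIX (CGGGTA, off=1): no sites
  CdoV (AGTT, off=3): starts [2] → cuts [5]
  AzqX (GAAAATGA, off=2): starts [23] → cuts [25]
  EstIX (GAATTTC, off=7): starts [32] → cuts [39]

Pooled cuts: [5, 18, 25, 39]

Fragment lengths:
  [0,5): 5 bp
  [5,18): 13 bp
  [18,25): 7 bp
  [25,39): 14 bp
  [39,44): 5 bp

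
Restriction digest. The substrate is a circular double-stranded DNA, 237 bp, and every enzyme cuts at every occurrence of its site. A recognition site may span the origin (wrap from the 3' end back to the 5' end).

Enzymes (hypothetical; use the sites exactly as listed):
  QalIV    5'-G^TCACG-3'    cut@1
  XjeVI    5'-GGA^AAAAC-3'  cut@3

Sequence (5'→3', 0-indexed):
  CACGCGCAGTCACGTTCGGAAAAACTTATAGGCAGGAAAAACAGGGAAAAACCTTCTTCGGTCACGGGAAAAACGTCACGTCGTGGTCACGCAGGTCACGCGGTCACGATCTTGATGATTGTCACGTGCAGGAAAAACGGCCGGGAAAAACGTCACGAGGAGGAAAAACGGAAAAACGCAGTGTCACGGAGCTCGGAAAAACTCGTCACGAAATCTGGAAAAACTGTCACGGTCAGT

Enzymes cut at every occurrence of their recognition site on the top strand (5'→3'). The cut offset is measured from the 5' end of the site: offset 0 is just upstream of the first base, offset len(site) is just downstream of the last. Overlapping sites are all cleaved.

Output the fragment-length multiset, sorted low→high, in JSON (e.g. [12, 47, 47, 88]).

[6,6,7,8,8,8,8,9,10,10,10,11,11,11,12,12,13,14,14,14,17,18]

Per-enzyme occurrences:
  QalIV GTCACG/1: at [8, 60, 74, 85, 94, 102, 120, 151, 182, 204, 225, 235] ⇒ [9, 61, 75, 86, 95, 103, 121, 152, 183, 205, 226, 236]
  XjeVI GGAAAAAC/3: at [17, 34, 44, 66, 130, 143, 161, 169, 194, 216] ⇒ [20, 37, 47, 69, 133, 146, 164, 172, 197, 219]

All cut coordinates (distinct, sorted): [9, 20, 37, 47, 61, 69, 75, 86, 95, 103, 121, 133, 146, 152, 164, 172, 183, 197, 205, 219, 226, 236]

Fragments:
  9→20: 11 bp
  20→37: 17 bp
  37→47: 10 bp
  47→61: 14 bp
  61→69: 8 bp
  69→75: 6 bp
  75→86: 11 bp
  86→95: 9 bp
  95→103: 8 bp
  103→121: 18 bp
  121→133: 12 bp
  133→146: 13 bp
  146→152: 6 bp
  152→164: 12 bp
  164→172: 8 bp
  172→183: 11 bp
  183→197: 14 bp
  197→205: 8 bp
  205→219: 14 bp
  219→226: 7 bp
  226→236: 10 bp
  236→9 (wrap): 237-236+9 = 10 bp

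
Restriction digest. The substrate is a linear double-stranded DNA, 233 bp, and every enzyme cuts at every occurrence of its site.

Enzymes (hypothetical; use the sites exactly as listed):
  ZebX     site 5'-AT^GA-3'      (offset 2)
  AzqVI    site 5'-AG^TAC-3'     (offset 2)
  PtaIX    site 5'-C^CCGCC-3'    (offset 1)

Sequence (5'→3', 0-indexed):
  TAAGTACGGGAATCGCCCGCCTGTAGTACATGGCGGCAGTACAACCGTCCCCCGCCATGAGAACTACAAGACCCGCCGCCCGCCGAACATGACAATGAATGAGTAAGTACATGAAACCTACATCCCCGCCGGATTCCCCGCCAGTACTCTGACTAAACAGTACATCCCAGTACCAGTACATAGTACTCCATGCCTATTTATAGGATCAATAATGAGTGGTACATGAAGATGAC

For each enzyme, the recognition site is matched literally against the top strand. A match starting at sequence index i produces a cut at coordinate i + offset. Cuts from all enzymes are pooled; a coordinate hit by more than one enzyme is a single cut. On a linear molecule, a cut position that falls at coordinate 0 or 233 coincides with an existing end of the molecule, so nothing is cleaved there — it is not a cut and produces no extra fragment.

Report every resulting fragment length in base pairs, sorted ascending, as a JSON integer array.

[3,4,4,5,6,6,6,7,7,7,7,7,10,10,11,11,12,12,12,13,13,14,16,30]

Scan for sites:
  ZebX (ATGA, off=2): starts [56, 88, 94, 98, 110, 211, 222, 228] → cuts [58, 90, 96, 100, 112, 213, 224, 230]
  AzqVI (AGTAC, off=2): starts [2, 24, 37, 105, 142, 158, 168, 174, 181] → cuts [4, 26, 39, 107, 144, 160, 170, 176, 183]
  PtaIX (CCCGCC, off=1): starts [15, 50, 71, 78, 124, 136] → cuts [16, 51, 72, 79, 125, 137]

Pooled cuts: [4, 16, 26, 39, 51, 58, 72, 79, 90, 96, 100, 107, 112, 125, 137, 144, 160, 170, 176, 183, 213, 224, 230]

Fragments:
  [0,4): 4 bp
  [4,16): 12 bp
  [16,26): 10 bp
  [26,39): 13 bp
  [39,51): 12 bp
  [51,58): 7 bp
  [58,72): 14 bp
  [72,79): 7 bp
  [79,90): 11 bp
  [90,96): 6 bp
  [96,100): 4 bp
  [100,107): 7 bp
  [107,112): 5 bp
  [112,125): 13 bp
  [125,137): 12 bp
  [137,144): 7 bp
  [144,160): 16 bp
  [160,170): 10 bp
  [170,176): 6 bp
  [176,183): 7 bp
  [183,213): 30 bp
  [213,224): 11 bp
  [224,230): 6 bp
  [230,233): 3 bp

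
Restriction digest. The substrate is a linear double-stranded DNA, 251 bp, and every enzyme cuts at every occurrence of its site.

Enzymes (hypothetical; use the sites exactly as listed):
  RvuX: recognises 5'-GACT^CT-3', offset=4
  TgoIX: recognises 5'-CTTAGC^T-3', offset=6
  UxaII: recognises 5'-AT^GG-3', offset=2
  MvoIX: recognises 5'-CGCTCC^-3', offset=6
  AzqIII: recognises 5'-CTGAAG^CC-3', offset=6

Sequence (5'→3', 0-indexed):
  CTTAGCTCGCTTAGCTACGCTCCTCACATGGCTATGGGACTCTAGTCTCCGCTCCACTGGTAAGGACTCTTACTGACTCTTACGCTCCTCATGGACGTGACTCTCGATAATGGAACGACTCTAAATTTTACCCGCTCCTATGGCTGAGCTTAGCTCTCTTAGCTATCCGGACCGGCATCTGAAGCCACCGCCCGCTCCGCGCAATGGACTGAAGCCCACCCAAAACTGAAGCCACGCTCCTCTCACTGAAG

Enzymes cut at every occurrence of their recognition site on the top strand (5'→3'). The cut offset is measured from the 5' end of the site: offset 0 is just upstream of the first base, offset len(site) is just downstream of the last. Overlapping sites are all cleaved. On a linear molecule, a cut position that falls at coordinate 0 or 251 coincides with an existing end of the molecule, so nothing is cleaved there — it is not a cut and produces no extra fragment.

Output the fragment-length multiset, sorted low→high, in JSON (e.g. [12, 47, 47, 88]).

Per-enzyme occurrences:
  RvuX (GACTCT, off=4): starts [37, 64, 74, 98, 116] → cuts [41, 68, 78, 102, 120]
  TgoIX (CTTAGCT, off=6): starts [0, 9, 148, 157] → cuts [6, 15, 154, 163]
  UxaII (ATGG, off=2): starts [27, 33, 90, 109, 139, 203] → cuts [29, 35, 92, 111, 141, 205]
  MvoIX (CGCTCC, off=6): starts [17, 49, 82, 132, 192, 234] → cuts [23, 55, 88, 138, 198, 240]
  AzqIII (CTGAAGCC, off=6): starts [178, 208, 225] → cuts [184, 214, 231]

All cut coordinates (distinct, sorted): [6, 15, 23, 29, 35, 41, 55, 68, 78, 88, 92, 102, 111, 120, 138, 141, 154, 163, 184, 198, 205, 214, 231, 240]

Fragments:
  [0,6): 6 bp
  [6,15): 9 bp
  [15,23): 8 bp
  [23,29): 6 bp
  [29,35): 6 bp
  [35,41): 6 bp
  [41,55): 14 bp
  [55,68): 13 bp
  [68,78): 10 bp
  [78,88): 10 bp
  [88,92): 4 bp
  [92,102): 10 bp
  [102,111): 9 bp
  [111,120): 9 bp
  [120,138): 18 bp
  [138,141): 3 bp
  [141,154): 13 bp
  [154,163): 9 bp
  [163,184): 21 bp
  [184,198): 14 bp
  [198,205): 7 bp
  [205,214): 9 bp
  [214,231): 17 bp
  [231,240): 9 bp
  [240,251): 11 bp

[3,4,6,6,6,6,7,8,9,9,9,9,9,9,10,10,10,11,13,13,14,14,17,18,21]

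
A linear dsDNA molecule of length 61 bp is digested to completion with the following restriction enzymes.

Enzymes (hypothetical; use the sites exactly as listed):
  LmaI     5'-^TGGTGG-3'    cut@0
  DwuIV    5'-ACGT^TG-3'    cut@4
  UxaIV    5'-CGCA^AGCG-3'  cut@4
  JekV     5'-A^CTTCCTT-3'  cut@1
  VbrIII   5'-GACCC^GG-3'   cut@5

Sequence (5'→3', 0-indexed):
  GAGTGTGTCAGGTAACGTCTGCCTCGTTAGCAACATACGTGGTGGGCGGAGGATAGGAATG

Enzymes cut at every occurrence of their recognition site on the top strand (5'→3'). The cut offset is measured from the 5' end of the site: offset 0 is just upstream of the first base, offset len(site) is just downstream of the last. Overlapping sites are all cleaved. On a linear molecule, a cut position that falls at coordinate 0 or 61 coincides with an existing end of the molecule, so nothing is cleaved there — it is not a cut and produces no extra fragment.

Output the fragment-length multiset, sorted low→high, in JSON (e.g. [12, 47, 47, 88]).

[22,39]

Per-enzyme occurrences:
  LmaI TGGTGG/0: at [39] ⇒ [39]
  DwuIV (ACGTTG, off=4): no sites
  UxaIV (CGCAAGCG, off=4): no sites
  JekV (ACTTCCTT, off=1): no sites
  VbrIII (GACCCGG, off=5): no sites

Pooled cuts: [39]

Fragment lengths:
  [0,39): 39 bp
  [39,61): 22 bp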